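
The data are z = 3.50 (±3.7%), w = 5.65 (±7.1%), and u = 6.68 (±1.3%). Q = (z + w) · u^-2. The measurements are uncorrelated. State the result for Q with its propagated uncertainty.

Let h = z + w = 9.15. δh = √(δz² + δw²) = √(0.0168 + 0.161) = 0.422, so δh/h = 0.0461.
Q is then a monomial in h, u:
δQ/Q = √((δh/h)² + (-2·δu/u)²) = √(0.00212 + 0.000676) = 0.0529
Q = 0.205, so δQ = 0.0529 × 0.205 = 0.0108.

0.205 ± 0.0108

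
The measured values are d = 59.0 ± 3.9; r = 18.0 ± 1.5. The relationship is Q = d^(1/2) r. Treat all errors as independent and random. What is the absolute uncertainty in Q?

12.4

Each factor contributes (exponent × relative error)² to (δQ/Q)²:
  (½·δd/d)² = (0.5×0.0661)² = 0.00109;  (1·δr/r)² = (1×0.0833)² = 0.00694
δQ/Q = √(0.00804) = 0.0896
Q = 138, so δQ = 0.0896 × 138 = 12.4.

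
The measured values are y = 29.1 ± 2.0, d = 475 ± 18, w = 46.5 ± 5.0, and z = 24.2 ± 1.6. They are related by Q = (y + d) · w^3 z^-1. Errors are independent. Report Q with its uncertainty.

Let u = y + d = 504. δu = √(δy² + δd²) = √(4.00 + 324) = 18.1, so δu/u = 0.0359.
Q is then a monomial in u, w, z:
δQ/Q = √((δu/u)² + (3·δw/w)² + (-1·δz/z)²) = √(0.00129 + 0.104 + 0.00437) = 0.331
Q = 2.09e+06, so δQ = 0.331 × 2.09e+06 = 6.94e+05.

(2.09 ± 0.694) × 10^6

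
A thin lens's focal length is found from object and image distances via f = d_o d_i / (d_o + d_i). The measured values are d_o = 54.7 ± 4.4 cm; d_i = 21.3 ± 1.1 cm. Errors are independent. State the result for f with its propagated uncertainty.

15.3 ± 0.666 cm

∂f/∂d_o = (d_i/(d_o+d_i))² = 0.0785;  ∂f/∂d_i = (d_o/(d_o+d_i))² = 0.518
δf = √((∂f/∂d_o · δd_o)² + (∂f/∂d_i · δd_i)²) = √(0.119 + 0.325) = 0.666 cm
f = 15.3 cm.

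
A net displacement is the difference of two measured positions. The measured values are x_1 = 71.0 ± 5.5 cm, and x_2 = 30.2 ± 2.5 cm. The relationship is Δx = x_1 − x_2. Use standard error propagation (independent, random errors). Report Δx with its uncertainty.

40.8 ± 6.04 cm

Δx is a linear combination, so absolute uncertainties add in quadrature:
  (δx_1)² = 30.2;  (δx_2)² = 6.25
δΔx = √(36.5) = 6.04 cm
Δx = 40.8 cm.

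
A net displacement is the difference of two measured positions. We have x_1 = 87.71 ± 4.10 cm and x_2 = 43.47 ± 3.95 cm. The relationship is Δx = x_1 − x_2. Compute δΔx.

5.69 cm

For a sum/difference, combine absolute errors in quadrature:
  (δx_1)² = 16.8;  (δx_2)² = 15.6
δΔx = √(32.4) = 5.69 cm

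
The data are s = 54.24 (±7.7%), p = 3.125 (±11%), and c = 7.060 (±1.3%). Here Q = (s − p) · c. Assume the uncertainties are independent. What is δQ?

Let u = s − p = 51.12. δu = √(δs² + δp²) = √(17.4 + 0.118) = 4.19, so δu/u = 0.0820.
Q is then a monomial in u, c:
δQ/Q = √((δu/u)² + (1·δc/c)²) = √(0.00672 + 0.000169) = 0.0830
Q = 360.9, so δQ = 0.0830 × 360.9 = 30.0.

30.0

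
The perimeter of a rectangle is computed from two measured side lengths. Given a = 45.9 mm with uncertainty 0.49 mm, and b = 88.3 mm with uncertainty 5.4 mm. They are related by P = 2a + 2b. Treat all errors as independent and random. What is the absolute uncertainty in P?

10.8 mm

Sums and differences: (δP)² = Σ (cᵢ δxᵢ)².
  (2·δa)² = 0.960;  (2·δb)² = 117
δP = √(118) = 10.8 mm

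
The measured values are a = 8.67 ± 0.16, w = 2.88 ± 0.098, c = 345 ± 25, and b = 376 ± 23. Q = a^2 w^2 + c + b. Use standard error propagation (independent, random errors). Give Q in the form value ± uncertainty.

1340 ± 59.0

Let p = a^2·w^2 = 623. δp/p = √((2·δa/a)² + (2·δw/w)²) = √(0.00136 + 0.00463) = 0.0774, so δp = 48.3.
Q = p + c + b: δQ = √(δp² + δc² + δb²) = √(2330 + 625 + 529) = 59.0
Q = 1340.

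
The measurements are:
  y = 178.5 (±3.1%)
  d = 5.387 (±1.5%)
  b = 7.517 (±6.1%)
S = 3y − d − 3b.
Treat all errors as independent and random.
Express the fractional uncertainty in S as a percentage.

3.28%

Each term contributes (cᵢ δxᵢ)² to (δS)²:
  (3·δy)² = 276;  (δd)² = 0.00653;  (3·δb)² = 1.89
δS = √(277) = 16.7
S = 507.6, so δS/S = 16.7/507.6 = 0.0328.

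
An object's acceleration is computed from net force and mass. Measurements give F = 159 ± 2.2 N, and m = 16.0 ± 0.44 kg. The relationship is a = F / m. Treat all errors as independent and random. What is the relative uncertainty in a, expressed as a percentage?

3.08%

a is a product of powers, so relative uncertainties combine in quadrature:
  (1·δF/F)² = (1×0.0138)² = 0.000191;  (-1·δm/m)² = (-1×0.0275)² = 0.000756
δa/a = √(0.000948) = 0.0308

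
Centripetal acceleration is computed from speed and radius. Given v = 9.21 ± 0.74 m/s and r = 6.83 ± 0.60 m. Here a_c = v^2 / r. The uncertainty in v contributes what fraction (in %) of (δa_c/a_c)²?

77.0%

(δa_c/a_c)² = (2·δv/v)² + (-1·δr/r)²
  v term: (2×0.0803)² = 0.0258
  r term: (-1×0.0878)² = 0.00772
Total = 0.0335. Share from v = 0.0258/0.0335 = 0.770.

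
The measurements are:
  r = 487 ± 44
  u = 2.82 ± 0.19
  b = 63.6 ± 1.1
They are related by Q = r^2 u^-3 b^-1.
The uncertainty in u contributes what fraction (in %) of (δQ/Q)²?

55.4%

(δQ/Q)² = (2·δr/r)² + (-3·δu/u)² + (-1·δb/b)²
  r term: (2×0.0903)² = 0.0327
  u term: (-3×0.0674)² = 0.0409
  b term: (-1×0.0173)² = 0.000299
Total = 0.0738. Share from u = 0.0409/0.0738 = 0.554.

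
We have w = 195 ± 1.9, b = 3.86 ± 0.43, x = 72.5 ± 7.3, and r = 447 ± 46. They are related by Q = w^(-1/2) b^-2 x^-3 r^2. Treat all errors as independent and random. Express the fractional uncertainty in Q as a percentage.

Products/powers → add relative errors in quadrature, weighted by exponent:
  (−½·δw/w)² = (-0.5×0.00974)² = 2.37e-05;  (-2·δb/b)² = (-2×0.111)² = 0.0496;  (-3·δx/x)² = (-3×0.101)² = 0.0912;  (2·δr/r)² = (2×0.103)² = 0.0424
δQ/Q = √(0.183) = 0.428

42.8%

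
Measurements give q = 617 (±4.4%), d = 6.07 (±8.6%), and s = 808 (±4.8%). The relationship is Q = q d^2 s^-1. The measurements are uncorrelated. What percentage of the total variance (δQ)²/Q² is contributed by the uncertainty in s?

(δQ/Q)² = (1·δq/q)² + (2·δd/d)² + (-1·δs/s)²
  q term: (1×0.0440)² = 0.00194
  d term: (2×0.0860)² = 0.0296
  s term: (-1×0.0480)² = 0.00230
Total = 0.0338. Share from s = 0.00230/0.0338 = 0.0681.

6.81%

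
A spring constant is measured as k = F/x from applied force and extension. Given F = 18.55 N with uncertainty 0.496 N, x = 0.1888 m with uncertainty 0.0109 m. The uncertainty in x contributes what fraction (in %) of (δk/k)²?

(δk/k)² = (1·δF/F)² + (-1·δx/x)²
  F term: (1×0.0267)² = 0.000715
  x term: (-1×0.0577)² = 0.00333
Total = 0.00405. Share from x = 0.00333/0.00405 = 0.823.

82.3%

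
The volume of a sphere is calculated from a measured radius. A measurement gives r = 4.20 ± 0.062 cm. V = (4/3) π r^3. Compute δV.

For a monomial V ∝ r^3, fractional errors add in quadrature:
  (3·δr/r)² = (3×0.0148)² = 0.00196
δV/V = √(0.00196) = 0.0443
V = 310 cm^3, so δV = 0.0443 × 310 = 13.7 cm^3.

13.7 cm^3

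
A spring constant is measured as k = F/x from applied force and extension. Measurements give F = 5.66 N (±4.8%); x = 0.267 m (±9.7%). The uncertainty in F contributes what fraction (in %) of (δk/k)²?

19.7%

(δk/k)² = (1·δF/F)² + (-1·δx/x)²
  F term: (1×0.0480)² = 0.00230
  x term: (-1×0.0970)² = 0.00941
Total = 0.0117. Share from F = 0.00230/0.0117 = 0.197.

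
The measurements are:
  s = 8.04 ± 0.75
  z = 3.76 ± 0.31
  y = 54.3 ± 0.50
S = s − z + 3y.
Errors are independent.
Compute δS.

1.71

S is a linear combination, so absolute uncertainties add in quadrature:
  (δs)² = 0.562;  (δz)² = 0.0961;  (3·δy)² = 2.25
δS = √(2.91) = 1.71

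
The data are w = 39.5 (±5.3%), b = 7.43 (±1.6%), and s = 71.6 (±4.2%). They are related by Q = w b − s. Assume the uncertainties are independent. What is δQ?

16.5

Let p = w·b = 293. δp/p = √((1·δw/w)² + (1·δb/b)²) = √(0.00281 + 0.000256) = 0.0554, so δp = 16.2.
Q = p − s: δQ = √(δp² + δs²) = √(264 + 9.04) = 16.5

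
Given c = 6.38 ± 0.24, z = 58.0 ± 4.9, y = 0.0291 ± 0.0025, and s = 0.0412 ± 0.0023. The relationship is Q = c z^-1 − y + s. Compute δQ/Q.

Let p = c·z^-1 = 0.110. δp/p = √((1·δc/c)² + (-1·δz/z)²) = √(0.00142 + 0.00714) = 0.0925, so δp = 0.0102.
Q = p − y + s: δQ = √(δp² + δy² + δs²) = √(0.000103 + 6.25e-06 + 5.29e-06) = 0.0107
Q = 0.122, so δQ/Q = 0.0107/0.122 = 0.0878.

0.0878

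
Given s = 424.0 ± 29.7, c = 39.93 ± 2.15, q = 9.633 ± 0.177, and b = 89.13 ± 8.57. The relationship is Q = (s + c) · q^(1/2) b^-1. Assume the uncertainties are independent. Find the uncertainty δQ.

1.87

Let u = s + c = 463.9. δu = √(δs² + δc²) = √(882 + 4.62) = 29.8, so δu/u = 0.0642.
Q is then a monomial in u, q, b:
δQ/Q = √((δu/u)² + (½·δq/q)² + (-1·δb/b)²) = √(0.00412 + 8.44e-05 + 0.00925) = 0.116
Q = 16.16, so δQ = 0.116 × 16.16 = 1.87.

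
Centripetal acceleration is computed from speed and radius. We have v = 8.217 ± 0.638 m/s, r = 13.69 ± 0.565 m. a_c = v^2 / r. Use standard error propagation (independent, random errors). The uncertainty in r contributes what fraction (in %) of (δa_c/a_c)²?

(δa_c/a_c)² = (2·δv/v)² + (-1·δr/r)²
  v term: (2×0.0776)² = 0.0241
  r term: (-1×0.0413)² = 0.00170
Total = 0.0258. Share from r = 0.00170/0.0258 = 0.0660.

6.60%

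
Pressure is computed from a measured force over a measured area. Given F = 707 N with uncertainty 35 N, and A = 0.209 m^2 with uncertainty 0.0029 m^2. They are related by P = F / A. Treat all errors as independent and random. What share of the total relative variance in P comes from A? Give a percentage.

(δP/P)² = (1·δF/F)² + (-1·δA/A)²
  F term: (1×0.0495)² = 0.00245
  A term: (-1×0.0139)² = 0.000193
Total = 0.00264. Share from A = 0.000193/0.00264 = 0.0728.

7.28%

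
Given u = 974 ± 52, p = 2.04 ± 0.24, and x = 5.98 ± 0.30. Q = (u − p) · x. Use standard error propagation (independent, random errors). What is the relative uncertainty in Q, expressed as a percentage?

7.33%

Let w = u − p = 972. δw = √(δu² + δp²) = √(2700 + 0.0576) = 52.0, so δw/w = 0.0535.
Q is then a monomial in w, x:
δQ/Q = √((δw/w)² + (1·δx/x)²) = √(0.00286 + 0.00252) = 0.0733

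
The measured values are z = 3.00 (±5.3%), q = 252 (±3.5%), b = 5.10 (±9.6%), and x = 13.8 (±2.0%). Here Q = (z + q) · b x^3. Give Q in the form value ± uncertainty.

Let u = z + q = 255. δu = √(δz² + δq²) = √(0.0253 + 77.8) = 8.82, so δu/u = 0.0346.
Q is then a monomial in u, b, x:
δQ/Q = √((δu/u)² + (1·δb/b)² + (3·δx/x)²) = √(0.00120 + 0.00922 + 0.00360) = 0.118
Q = 3.42e+06, so δQ = 0.118 × 3.42e+06 = 4.05e+05.

(3.42 ± 0.405) × 10^6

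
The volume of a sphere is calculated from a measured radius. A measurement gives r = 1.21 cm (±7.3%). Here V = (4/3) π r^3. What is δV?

Each factor contributes (exponent × relative error)² to (δV/V)²:
  (3·δr/r)² = (3×0.0730)² = 0.0480
δV/V = √(0.0480) = 0.219
V = 7.42 cm^3, so δV = 0.219 × 7.42 = 1.63 cm^3.

1.63 cm^3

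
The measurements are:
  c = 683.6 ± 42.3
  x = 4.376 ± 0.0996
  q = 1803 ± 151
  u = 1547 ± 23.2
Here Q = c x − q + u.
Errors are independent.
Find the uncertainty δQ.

Let p = c·x = 2991. δp/p = √((1·δc/c)² + (1·δx/x)²) = √(0.00383 + 0.000518) = 0.0659, so δp = 197.
Q = p − q + u: δQ = √(δp² + δq² + δu²) = √(38900 + 22800 + 538) = 249

249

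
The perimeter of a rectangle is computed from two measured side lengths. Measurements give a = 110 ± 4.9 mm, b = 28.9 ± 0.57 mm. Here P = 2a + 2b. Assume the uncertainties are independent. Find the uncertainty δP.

9.87 mm

P is a linear combination, so absolute uncertainties add in quadrature:
  (2·δa)² = 96.0;  (2·δb)² = 1.30
δP = √(97.3) = 9.87 mm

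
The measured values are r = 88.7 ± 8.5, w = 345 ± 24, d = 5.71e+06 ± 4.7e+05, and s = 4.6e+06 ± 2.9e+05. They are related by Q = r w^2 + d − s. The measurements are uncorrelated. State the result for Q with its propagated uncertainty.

(1.17 ± 0.187) × 10^7

Let p = r·w^2 = 1.06e+07. δp/p = √((1·δr/r)² + (2·δw/w)²) = √(0.00918 + 0.0194) = 0.169, so δp = 1.78e+06.
Q = p + d − s: δQ = √(δp² + δd² + δs²) = √(3.18e+12 + 2.21e+11 + 8.41e+10) = 1.87e+06
Q = 1.17e+07.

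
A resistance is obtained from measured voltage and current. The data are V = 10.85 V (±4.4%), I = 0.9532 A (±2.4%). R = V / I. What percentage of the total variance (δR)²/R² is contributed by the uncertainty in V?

77.1%

(δR/R)² = (1·δV/V)² + (-1·δI/I)²
  V term: (1×0.0440)² = 0.00194
  I term: (-1×0.0240)² = 0.000576
Total = 0.00251. Share from V = 0.00194/0.00251 = 0.771.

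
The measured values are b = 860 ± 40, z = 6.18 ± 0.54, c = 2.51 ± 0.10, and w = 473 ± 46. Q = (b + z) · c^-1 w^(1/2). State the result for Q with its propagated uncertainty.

7510 ± 585

Let u = b + z = 866. δu = √(δb² + δz²) = √(1600 + 0.292) = 40.0, so δu/u = 0.0462.
Q is then a monomial in u, c, w:
δQ/Q = √((δu/u)² + (-1·δc/c)² + (½·δw/w)²) = √(0.00213 + 0.00159 + 0.00236) = 0.0780
Q = 7510, so δQ = 0.0780 × 7510 = 585.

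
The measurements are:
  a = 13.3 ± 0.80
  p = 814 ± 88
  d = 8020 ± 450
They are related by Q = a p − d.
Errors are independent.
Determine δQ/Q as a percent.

50.4%

Let w = a·p = 10800. δw/w = √((1·δa/a)² + (1·δp/p)²) = √(0.00362 + 0.0117) = 0.124, so δw = 1340.
Q = w − d: δQ = √(δw² + δd²) = √(1.79e+06 + 2.02e+05) = 1410
Q = 2810, so δQ/Q = 1410/2810 = 0.504.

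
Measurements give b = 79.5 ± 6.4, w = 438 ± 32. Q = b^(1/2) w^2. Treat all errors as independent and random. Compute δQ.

2.59e+05

Products/powers → add relative errors in quadrature, weighted by exponent:
  (½·δb/b)² = (0.5×0.0805)² = 0.00162;  (2·δw/w)² = (2×0.0731)² = 0.0214
δQ/Q = √(0.0230) = 0.152
Q = 1.71e+06, so δQ = 0.152 × 1.71e+06 = 2.59e+05.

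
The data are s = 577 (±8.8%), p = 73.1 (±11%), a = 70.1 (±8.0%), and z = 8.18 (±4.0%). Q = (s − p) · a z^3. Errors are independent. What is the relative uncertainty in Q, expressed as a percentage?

17.7%

Let u = s − p = 504. δu = √(δs² + δp²) = √(2580 + 64.7) = 51.4, so δu/u = 0.102.
Q is then a monomial in u, a, z:
δQ/Q = √((δu/u)² + (1·δa/a)² + (3·δz/z)²) = √(0.0104 + 0.00640 + 0.0144) = 0.177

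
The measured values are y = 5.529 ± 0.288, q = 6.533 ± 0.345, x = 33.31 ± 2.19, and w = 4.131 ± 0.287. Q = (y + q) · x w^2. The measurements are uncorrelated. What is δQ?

Let u = y + q = 12.06. δu = √(δy² + δq²) = √(0.0829 + 0.119) = 0.449, so δu/u = 0.0373.
Q is then a monomial in u, x, w:
δQ/Q = √((δu/u)² + (1·δx/x)² + (2·δw/w)²) = √(0.00139 + 0.00432 + 0.0193) = 0.158
Q = 6857, so δQ = 0.158 × 6857 = 1080.

1080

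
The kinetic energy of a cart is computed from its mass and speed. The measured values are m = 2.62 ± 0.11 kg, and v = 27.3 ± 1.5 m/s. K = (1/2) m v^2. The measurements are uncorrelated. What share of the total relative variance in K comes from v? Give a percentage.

87.3%

(δK/K)² = (1·δm/m)² + (2·δv/v)²
  m term: (1×0.0420)² = 0.00176
  v term: (2×0.0549)² = 0.0121
Total = 0.0138. Share from v = 0.0121/0.0138 = 0.873.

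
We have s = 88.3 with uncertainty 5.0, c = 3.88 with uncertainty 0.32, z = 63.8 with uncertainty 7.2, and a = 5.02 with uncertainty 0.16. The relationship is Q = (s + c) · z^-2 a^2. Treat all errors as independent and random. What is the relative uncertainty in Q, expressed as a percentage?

24.1%

Let u = s + c = 92.2. δu = √(δs² + δc²) = √(25.0 + 0.102) = 5.01, so δu/u = 0.0544.
Q is then a monomial in u, z, a:
δQ/Q = √((δu/u)² + (-2·δz/z)² + (2·δa/a)²) = √(0.00295 + 0.0509 + 0.00406) = 0.241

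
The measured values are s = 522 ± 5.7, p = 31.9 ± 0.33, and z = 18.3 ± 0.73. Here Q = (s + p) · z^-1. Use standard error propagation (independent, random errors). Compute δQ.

1.25

Let u = s + p = 554. δu = √(δs² + δp²) = √(32.5 + 0.109) = 5.71, so δu/u = 0.0103.
Q is then a monomial in u, z:
δQ/Q = √((δu/u)² + (-1·δz/z)²) = √(0.000106 + 0.00159) = 0.0412
Q = 30.3, so δQ = 0.0412 × 30.3 = 1.25.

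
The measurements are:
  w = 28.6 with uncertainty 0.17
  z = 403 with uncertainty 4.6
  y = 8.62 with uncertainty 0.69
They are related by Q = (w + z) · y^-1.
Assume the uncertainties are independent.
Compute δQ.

4.04

Let u = w + z = 432. δu = √(δw² + δz²) = √(0.0289 + 21.2) = 4.60, so δu/u = 0.0107.
Q is then a monomial in u, y:
δQ/Q = √((δu/u)² + (-1·δy/y)²) = √(0.000114 + 0.00641) = 0.0808
Q = 50.1, so δQ = 0.0808 × 50.1 = 4.04.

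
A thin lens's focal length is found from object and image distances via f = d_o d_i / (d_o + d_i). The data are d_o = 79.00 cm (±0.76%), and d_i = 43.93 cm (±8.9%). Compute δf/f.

0.0573

∂f/∂d_o = (d_i/(d_o+d_i))² = 0.128;  ∂f/∂d_i = (d_o/(d_o+d_i))² = 0.413
δf = √((∂f/∂d_o · δd_o)² + (∂f/∂d_i · δd_i)²) = √(0.00588 + 2.61) = 1.62 cm
f = 28.23 cm, so δf/f = 1.62/28.23 = 0.0573.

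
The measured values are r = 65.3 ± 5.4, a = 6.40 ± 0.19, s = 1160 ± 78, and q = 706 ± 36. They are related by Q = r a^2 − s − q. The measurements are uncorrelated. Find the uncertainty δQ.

Let p = r·a^2 = 2670. δp/p = √((1·δr/r)² + (2·δa/a)²) = √(0.00684 + 0.00353) = 0.102, so δp = 272.
Q = p − s − q: δQ = √(δp² + δs² + δq²) = √(74100 + 6080 + 1300) = 286

286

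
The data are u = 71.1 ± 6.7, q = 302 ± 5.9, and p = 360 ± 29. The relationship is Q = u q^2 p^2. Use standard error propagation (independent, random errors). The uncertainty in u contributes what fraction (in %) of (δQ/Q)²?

24.4%

(δQ/Q)² = (1·δu/u)² + (2·δq/q)² + (2·δp/p)²
  u term: (1×0.0942)² = 0.00888
  q term: (2×0.0195)² = 0.00153
  p term: (2×0.0806)² = 0.0260
Total = 0.0364. Share from u = 0.00888/0.0364 = 0.244.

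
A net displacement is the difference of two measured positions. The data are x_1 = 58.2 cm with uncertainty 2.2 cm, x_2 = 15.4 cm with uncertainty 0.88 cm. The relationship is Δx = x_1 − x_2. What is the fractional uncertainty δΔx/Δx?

Each term contributes (cᵢ δxᵢ)² to (δΔx)²:
  (δx_1)² = 4.84;  (δx_2)² = 0.774
δΔx = √(5.61) = 2.37 cm
Δx = 42.8 cm, so δΔx/Δx = 2.37/42.8 = 0.0554.

0.0554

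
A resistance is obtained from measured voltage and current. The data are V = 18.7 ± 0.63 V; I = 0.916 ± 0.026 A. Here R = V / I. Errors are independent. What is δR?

0.899 Ω

R is a product of powers, so relative uncertainties combine in quadrature:
  (1·δV/V)² = (1×0.0337)² = 0.00114;  (-1·δI/I)² = (-1×0.0284)² = 0.000806
δR/R = √(0.00194) = 0.0441
R = 20.4 Ω, so δR = 0.0441 × 20.4 = 0.899 Ω.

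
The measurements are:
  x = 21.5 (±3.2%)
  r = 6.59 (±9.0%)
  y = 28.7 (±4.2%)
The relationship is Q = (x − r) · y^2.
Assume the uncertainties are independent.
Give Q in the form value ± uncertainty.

12300 ± 1270

Let u = x − r = 14.9. δu = √(δx² + δr²) = √(0.473 + 0.352) = 0.908, so δu/u = 0.0609.
Q is then a monomial in u, y:
δQ/Q = √((δu/u)² + (2·δy/y)²) = √(0.00371 + 0.00706) = 0.104
Q = 12300, so δQ = 0.104 × 12300 = 1270.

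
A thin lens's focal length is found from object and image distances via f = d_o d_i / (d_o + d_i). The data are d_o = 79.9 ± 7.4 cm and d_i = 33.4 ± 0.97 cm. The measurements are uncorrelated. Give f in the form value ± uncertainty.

∂f/∂d_o = (d_i/(d_o+d_i))² = 0.0869;  ∂f/∂d_i = (d_o/(d_o+d_i))² = 0.497
δf = √((∂f/∂d_o · δd_o)² + (∂f/∂d_i · δd_i)²) = √(0.414 + 0.233) = 0.804 cm
f = 23.6 cm.

23.6 ± 0.804 cm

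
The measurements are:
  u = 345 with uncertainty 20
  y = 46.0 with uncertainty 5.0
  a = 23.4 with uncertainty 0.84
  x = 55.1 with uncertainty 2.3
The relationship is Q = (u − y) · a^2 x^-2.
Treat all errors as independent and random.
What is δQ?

Let w = u − y = 299. δw = √(δu² + δy²) = √(400 + 25.0) = 20.6, so δw/w = 0.0689.
Q is then a monomial in w, a, x:
δQ/Q = √((δw/w)² + (2·δa/a)² + (-2·δx/x)²) = √(0.00475 + 0.00515 + 0.00697) = 0.130
Q = 53.9, so δQ = 0.130 × 53.9 = 7.01.

7.01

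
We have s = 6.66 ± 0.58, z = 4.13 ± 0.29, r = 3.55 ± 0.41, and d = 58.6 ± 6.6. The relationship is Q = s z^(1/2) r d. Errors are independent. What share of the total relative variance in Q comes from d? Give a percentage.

36.4%

(δQ/Q)² = (1·δs/s)² + (½·δz/z)² + (1·δr/r)² + (1·δd/d)²
  s term: (1×0.0871)² = 0.00758
  z term: (0.5×0.0702)² = 0.00123
  r term: (1×0.115)² = 0.0133
  d term: (1×0.113)² = 0.0127
Total = 0.0348. Share from d = 0.0127/0.0348 = 0.364.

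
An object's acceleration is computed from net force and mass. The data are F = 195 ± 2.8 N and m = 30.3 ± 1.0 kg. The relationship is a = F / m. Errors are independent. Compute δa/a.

Since a is a product/quotient, work with relative uncertainties:
  (1·δF/F)² = (1×0.0144)² = 0.000206;  (-1·δm/m)² = (-1×0.0330)² = 0.00109
δa/a = √(0.00130) = 0.0360

0.0360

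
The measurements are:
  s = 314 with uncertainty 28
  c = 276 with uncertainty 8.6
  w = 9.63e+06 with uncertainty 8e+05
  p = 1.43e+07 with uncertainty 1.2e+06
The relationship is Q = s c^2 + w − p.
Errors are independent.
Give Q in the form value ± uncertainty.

Let h = s·c^2 = 2.39e+07. δh/h = √((1·δs/s)² + (2·δc/c)²) = √(0.00795 + 0.00388) = 0.109, so δh = 2.6e+06.
Q = h + w − p: δQ = √(δh² + δw² + δp²) = √(6.77e+12 + 6.4e+11 + 1.44e+12) = 2.98e+06
Q = 1.92e+07.

(1.92 ± 0.298) × 10^7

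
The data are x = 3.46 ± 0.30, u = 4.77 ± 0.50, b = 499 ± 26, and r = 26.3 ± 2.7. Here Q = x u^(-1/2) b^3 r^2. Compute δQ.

Since Q is a product/quotient, work with relative uncertainties:
  (1·δx/x)² = (1×0.0867)² = 0.00752;  (−½·δu/u)² = (-0.5×0.105)² = 0.00275;  (3·δb/b)² = (3×0.0521)² = 0.0244;  (2·δr/r)² = (2×0.103)² = 0.0422
δQ/Q = √(0.0769) = 0.277
Q = 1.36e+11, so δQ = 0.277 × 1.36e+11 = 3.77e+10.

3.77e+10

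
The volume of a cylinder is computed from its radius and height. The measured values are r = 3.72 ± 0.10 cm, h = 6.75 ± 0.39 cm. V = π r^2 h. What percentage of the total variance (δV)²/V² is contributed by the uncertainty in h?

53.6%

(δV/V)² = (2·δr/r)² + (1·δh/h)²
  r term: (2×0.0269)² = 0.00289
  h term: (1×0.0578)² = 0.00334
Total = 0.00623. Share from h = 0.00334/0.00623 = 0.536.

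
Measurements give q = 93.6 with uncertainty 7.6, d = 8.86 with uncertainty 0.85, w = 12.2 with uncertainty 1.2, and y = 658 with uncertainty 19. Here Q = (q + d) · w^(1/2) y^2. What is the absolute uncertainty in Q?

Let u = q + d = 102. δu = √(δq² + δd²) = √(57.8 + 0.722) = 7.65, so δu/u = 0.0746.
Q is then a monomial in u, w, y:
δQ/Q = √((δu/u)² + (½·δw/w)² + (2·δy/y)²) = √(0.00557 + 0.00242 + 0.00334) = 0.106
Q = 1.55e+08, so δQ = 0.106 × 1.55e+08 = 1.65e+07.

1.65e+07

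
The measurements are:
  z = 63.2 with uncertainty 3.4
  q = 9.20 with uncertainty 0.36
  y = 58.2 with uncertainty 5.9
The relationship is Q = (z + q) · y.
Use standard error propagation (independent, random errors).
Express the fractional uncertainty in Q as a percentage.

Let u = z + q = 72.4. δu = √(δz² + δq²) = √(11.6 + 0.130) = 3.42, so δu/u = 0.0472.
Q is then a monomial in u, y:
δQ/Q = √((δu/u)² + (1·δy/y)²) = √(0.00223 + 0.0103) = 0.112

11.2%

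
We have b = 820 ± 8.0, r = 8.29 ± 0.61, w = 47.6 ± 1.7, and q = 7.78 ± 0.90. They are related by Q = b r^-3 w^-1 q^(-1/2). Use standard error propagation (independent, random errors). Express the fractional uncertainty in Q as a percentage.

Q is a product of powers, so relative uncertainties combine in quadrature:
  (1·δb/b)² = (1×0.00976)² = 9.52e-05;  (-3·δr/r)² = (-3×0.0736)² = 0.0487;  (-1·δw/w)² = (-1×0.0357)² = 0.00128;  (−½·δq/q)² = (-0.5×0.116)² = 0.00335
δQ/Q = √(0.0534) = 0.231

23.1%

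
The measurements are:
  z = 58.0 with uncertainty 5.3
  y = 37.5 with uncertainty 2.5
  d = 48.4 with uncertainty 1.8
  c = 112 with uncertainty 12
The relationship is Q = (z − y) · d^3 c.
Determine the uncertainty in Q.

Let u = z − y = 20.5. δu = √(δz² + δy²) = √(28.1 + 6.25) = 5.86, so δu/u = 0.286.
Q is then a monomial in u, d, c:
δQ/Q = √((δu/u)² + (3·δd/d)² + (1·δc/c)²) = √(0.0817 + 0.0124 + 0.0115) = 0.325
Q = 2.6e+08, so δQ = 0.325 × 2.6e+08 = 8.46e+07.

8.46e+07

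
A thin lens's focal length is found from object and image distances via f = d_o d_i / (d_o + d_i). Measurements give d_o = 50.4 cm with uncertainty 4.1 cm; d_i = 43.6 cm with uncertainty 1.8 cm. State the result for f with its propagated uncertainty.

∂f/∂d_o = (d_i/(d_o+d_i))² = 0.215;  ∂f/∂d_i = (d_o/(d_o+d_i))² = 0.287
δf = √((∂f/∂d_o · δd_o)² + (∂f/∂d_i · δd_i)²) = √(0.778 + 0.268) = 1.02 cm
f = 23.4 cm.

23.4 ± 1.02 cm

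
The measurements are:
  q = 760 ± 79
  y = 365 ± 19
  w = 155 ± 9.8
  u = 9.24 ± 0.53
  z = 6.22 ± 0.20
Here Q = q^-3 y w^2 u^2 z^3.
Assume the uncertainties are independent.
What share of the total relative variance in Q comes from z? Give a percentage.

(δQ/Q)² = (-3·δq/q)² + (1·δy/y)² + (2·δw/w)² + (2·δu/u)² + (3·δz/z)²
  q term: (-3×0.104)² = 0.0972
  y term: (1×0.0521)² = 0.00271
  w term: (2×0.0632)² = 0.0160
  u term: (2×0.0574)² = 0.0132
  z term: (3×0.0322)² = 0.00931
Total = 0.138. Share from z = 0.00931/0.138 = 0.0672.

6.72%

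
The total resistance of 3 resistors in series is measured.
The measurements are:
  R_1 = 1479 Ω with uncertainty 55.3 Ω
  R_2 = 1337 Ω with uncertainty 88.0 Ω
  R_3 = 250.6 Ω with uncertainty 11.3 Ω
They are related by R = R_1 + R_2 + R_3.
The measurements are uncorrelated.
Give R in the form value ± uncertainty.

3067 ± 105 Ω

Each term contributes (cᵢ δxᵢ)² to (δR)²:
  (δR_1)² = 3060;  (δR_2)² = 7740;  (δR_3)² = 128
δR = √(10900) = 105 Ω
R = 3067 Ω.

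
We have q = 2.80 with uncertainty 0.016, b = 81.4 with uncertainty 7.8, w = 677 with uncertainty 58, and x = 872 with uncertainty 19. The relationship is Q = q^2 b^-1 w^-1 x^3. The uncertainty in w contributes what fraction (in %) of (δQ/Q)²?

(δQ/Q)² = (2·δq/q)² + (-1·δb/b)² + (-1·δw/w)² + (3·δx/x)²
  q term: (2×0.00571)² = 0.000131
  b term: (-1×0.0958)² = 0.00918
  w term: (-1×0.0857)² = 0.00734
  x term: (3×0.0218)² = 0.00427
Total = 0.0209. Share from w = 0.00734/0.0209 = 0.351.

35.1%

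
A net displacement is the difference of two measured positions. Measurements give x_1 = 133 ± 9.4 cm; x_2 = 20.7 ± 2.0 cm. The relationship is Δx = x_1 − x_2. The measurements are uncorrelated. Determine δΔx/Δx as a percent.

8.56%

Δx is a linear combination, so absolute uncertainties add in quadrature:
  (δx_1)² = 88.4;  (δx_2)² = 4.00
δΔx = √(92.4) = 9.61 cm
Δx = 112 cm, so δΔx/Δx = 9.61/112 = 0.0856.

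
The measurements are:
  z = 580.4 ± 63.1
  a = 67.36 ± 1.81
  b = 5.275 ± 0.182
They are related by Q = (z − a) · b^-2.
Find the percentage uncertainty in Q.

14.1%

Let u = z − a = 513.0. δu = √(δz² + δa²) = √(3980 + 3.28) = 63.1, so δu/u = 0.123.
Q is then a monomial in u, b:
δQ/Q = √((δu/u)² + (-2·δb/b)²) = √(0.0151 + 0.00476) = 0.141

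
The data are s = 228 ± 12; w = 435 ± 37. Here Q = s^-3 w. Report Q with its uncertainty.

Q is a product of powers, so relative uncertainties combine in quadrature:
  (-3·δs/s)² = (-3×0.0526)² = 0.0249;  (1·δw/w)² = (1×0.0851)² = 0.00723
δQ/Q = √(0.0322) = 0.179
Q = 3.67e-05, so δQ = 0.179 × 3.67e-05 = 6.58e-06.

(3.67 ± 0.658) × 10^-5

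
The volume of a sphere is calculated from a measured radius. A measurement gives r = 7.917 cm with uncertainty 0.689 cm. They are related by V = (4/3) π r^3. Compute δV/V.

V ∝ r^3, so δV/V = |3| · δr/r = 3 × 0.0870 = 0.261.

0.261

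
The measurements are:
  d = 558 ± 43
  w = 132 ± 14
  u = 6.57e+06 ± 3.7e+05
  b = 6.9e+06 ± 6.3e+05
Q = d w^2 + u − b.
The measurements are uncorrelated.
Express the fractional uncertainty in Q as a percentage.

Let p = d·w^2 = 9.72e+06. δp/p = √((1·δd/d)² + (2·δw/w)²) = √(0.00594 + 0.0450) = 0.226, so δp = 2.19e+06.
Q = p + u − b: δQ = √(δp² + δu² + δb²) = √(4.81e+12 + 1.37e+11 + 3.97e+11) = 2.31e+06
Q = 9.39e+06, so δQ/Q = 2.31e+06/9.39e+06 = 0.246.

24.6%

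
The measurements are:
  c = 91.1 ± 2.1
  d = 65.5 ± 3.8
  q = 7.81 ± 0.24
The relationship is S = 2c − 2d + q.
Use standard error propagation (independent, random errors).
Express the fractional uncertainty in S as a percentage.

14.7%

Absolute uncertainties add in quadrature for a linear combination:
  (2·δc)² = 17.6;  (2·δd)² = 57.8;  (δq)² = 0.0576
δS = √(75.5) = 8.69
S = 59.0, so δS/S = 8.69/59.0 = 0.147.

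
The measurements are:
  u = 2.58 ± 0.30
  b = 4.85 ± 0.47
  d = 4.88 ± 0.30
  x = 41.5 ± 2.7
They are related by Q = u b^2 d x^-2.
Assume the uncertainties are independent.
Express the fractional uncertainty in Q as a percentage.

26.8%

For a monomial Q ∝ u, b^2, d, x^-2, fractional errors add in quadrature:
  (1·δu/u)² = (1×0.116)² = 0.0135;  (2·δb/b)² = (2×0.0969)² = 0.0376;  (1·δd/d)² = (1×0.0615)² = 0.00378;  (-2·δx/x)² = (-2×0.0651)² = 0.0169
δQ/Q = √(0.0718) = 0.268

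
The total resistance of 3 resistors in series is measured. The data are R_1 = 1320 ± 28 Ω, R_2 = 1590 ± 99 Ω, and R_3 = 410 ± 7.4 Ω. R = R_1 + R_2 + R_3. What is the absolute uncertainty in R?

103 Ω

Each term contributes (cᵢ δxᵢ)² to (δR)²:
  (δR_1)² = 784;  (δR_2)² = 9800;  (δR_3)² = 54.8
δR = √(10600) = 103 Ω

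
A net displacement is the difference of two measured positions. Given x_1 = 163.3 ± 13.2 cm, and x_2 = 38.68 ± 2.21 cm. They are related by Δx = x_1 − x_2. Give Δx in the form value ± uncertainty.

Δx is a linear combination, so absolute uncertainties add in quadrature:
  (δx_1)² = 174;  (δx_2)² = 4.88
δΔx = √(179) = 13.4 cm
Δx = 124.6 cm.

124.6 ± 13.4 cm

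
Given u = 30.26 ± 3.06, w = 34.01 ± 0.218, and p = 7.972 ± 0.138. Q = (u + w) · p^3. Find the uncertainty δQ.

Let h = u + w = 64.27. δh = √(δu² + δw²) = √(9.36 + 0.0475) = 3.07, so δh/h = 0.0477.
Q is then a monomial in h, p:
δQ/Q = √((δh/h)² + (3·δp/p)²) = √(0.00228 + 0.00270) = 0.0705
Q = 32560, so δQ = 0.0705 × 32560 = 2300.

2300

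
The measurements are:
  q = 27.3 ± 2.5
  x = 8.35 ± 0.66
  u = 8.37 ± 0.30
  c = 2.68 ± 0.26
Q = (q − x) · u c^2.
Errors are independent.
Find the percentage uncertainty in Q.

24.0%

Let w = q − x = 19.0. δw = √(δq² + δx²) = √(6.25 + 0.436) = 2.59, so δw/w = 0.136.
Q is then a monomial in w, u, c:
δQ/Q = √((δw/w)² + (1·δu/u)² + (2·δc/c)²) = √(0.0186 + 0.00128 + 0.0376) = 0.240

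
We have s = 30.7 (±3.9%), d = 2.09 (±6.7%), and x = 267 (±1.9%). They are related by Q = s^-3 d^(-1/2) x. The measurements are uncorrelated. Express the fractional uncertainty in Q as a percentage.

12.3%

For a monomial Q ∝ s^-3, d^(-1/2), x, fractional errors add in quadrature:
  (-3·δs/s)² = (-3×0.0390)² = 0.0137;  (−½·δd/d)² = (-0.5×0.0670)² = 0.00112;  (1·δx/x)² = (1×0.0190)² = 0.000361
δQ/Q = √(0.0152) = 0.123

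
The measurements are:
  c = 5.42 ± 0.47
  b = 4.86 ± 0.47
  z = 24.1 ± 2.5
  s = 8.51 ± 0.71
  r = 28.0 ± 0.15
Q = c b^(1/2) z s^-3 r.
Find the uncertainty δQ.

3.78

Q is a product of powers, so relative uncertainties combine in quadrature:
  (1·δc/c)² = (1×0.0867)² = 0.00752;  (½·δb/b)² = (0.5×0.0967)² = 0.00234;  (1·δz/z)² = (1×0.104)² = 0.0108;  (-3·δs/s)² = (-3×0.0834)² = 0.0626;  (1·δr/r)² = (1×0.00536)² = 2.87e-05
δQ/Q = √(0.0833) = 0.289
Q = 13.1, so δQ = 0.289 × 13.1 = 3.78.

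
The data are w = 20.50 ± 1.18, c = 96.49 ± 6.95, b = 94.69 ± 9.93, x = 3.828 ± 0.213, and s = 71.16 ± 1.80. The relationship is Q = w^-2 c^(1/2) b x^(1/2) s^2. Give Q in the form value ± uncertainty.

Each factor contributes (exponent × relative error)² to (δQ/Q)²:
  (-2·δw/w)² = (-2×0.0576)² = 0.0133;  (½·δc/c)² = (0.5×0.0720)² = 0.00130;  (1·δb/b)² = (1×0.105)² = 0.0110;  (½·δx/x)² = (0.5×0.0556)² = 0.000774;  (2·δs/s)² = (2×0.0253)² = 0.00256
δQ/Q = √(0.0289) = 0.170
Q = 21930, so δQ = 0.170 × 21930 = 3730.

21930 ± 3730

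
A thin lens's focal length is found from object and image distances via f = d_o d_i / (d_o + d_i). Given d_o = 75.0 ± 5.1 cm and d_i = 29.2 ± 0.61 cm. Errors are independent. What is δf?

∂f/∂d_o = (d_i/(d_o+d_i))² = 0.0785;  ∂f/∂d_i = (d_o/(d_o+d_i))² = 0.518
δf = √((∂f/∂d_o · δd_o)² + (∂f/∂d_i · δd_i)²) = √(0.160 + 0.0999) = 0.510 cm

0.510 cm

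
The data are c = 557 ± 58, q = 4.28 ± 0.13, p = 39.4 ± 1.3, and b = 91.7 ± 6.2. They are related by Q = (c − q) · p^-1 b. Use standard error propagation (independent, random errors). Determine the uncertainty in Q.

Let u = c − q = 553. δu = √(δc² + δq²) = √(3360 + 0.0169) = 58.0, so δu/u = 0.105.
Q is then a monomial in u, p, b:
δQ/Q = √((δu/u)² + (-1·δp/p)² + (1·δb/b)²) = √(0.0110 + 0.00109 + 0.00457) = 0.129
Q = 1290, so δQ = 0.129 × 1290 = 166.

166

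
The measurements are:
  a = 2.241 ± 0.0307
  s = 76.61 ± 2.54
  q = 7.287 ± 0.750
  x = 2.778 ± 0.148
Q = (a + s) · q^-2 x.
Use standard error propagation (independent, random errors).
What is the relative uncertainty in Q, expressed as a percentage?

21.5%

Let u = a + s = 78.85. δu = √(δa² + δs²) = √(0.000942 + 6.45) = 2.54, so δu/u = 0.0322.
Q is then a monomial in u, q, x:
δQ/Q = √((δu/u)² + (-2·δq/q)² + (1·δx/x)²) = √(0.00104 + 0.0424 + 0.00284) = 0.215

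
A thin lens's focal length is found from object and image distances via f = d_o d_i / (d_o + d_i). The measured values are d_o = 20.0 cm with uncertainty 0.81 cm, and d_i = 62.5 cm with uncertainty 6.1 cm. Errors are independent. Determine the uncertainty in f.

0.587 cm

∂f/∂d_o = (d_i/(d_o+d_i))² = 0.574;  ∂f/∂d_i = (d_o/(d_o+d_i))² = 0.0588
δf = √((∂f/∂d_o · δd_o)² + (∂f/∂d_i · δd_i)²) = √(0.216 + 0.129) = 0.587 cm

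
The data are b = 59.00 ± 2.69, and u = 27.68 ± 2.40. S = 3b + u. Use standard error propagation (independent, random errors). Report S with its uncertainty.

204.7 ± 8.42

Absolute uncertainties add in quadrature for a linear combination:
  (3·δb)² = 65.1;  (δu)² = 5.76
δS = √(70.9) = 8.42
S = 204.7.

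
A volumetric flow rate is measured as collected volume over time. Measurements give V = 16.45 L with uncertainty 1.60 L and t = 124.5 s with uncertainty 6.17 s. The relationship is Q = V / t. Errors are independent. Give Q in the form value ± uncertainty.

Q is a product of powers, so relative uncertainties combine in quadrature:
  (1·δV/V)² = (1×0.0973)² = 0.00946;  (-1·δt/t)² = (-1×0.0496)² = 0.00246
δQ/Q = √(0.0119) = 0.109
Q = 0.1321 L/s, so δQ = 0.109 × 0.1321 = 0.0144 L/s.

0.1321 ± 0.0144 L/s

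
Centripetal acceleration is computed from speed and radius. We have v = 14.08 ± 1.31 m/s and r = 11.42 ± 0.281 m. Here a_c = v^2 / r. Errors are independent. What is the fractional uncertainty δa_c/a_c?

Relative error in a monomial: (δa_c/a_c)² = Σ (nᵢ · δxᵢ/xᵢ)².
  (2·δv/v)² = (2×0.0930)² = 0.0346;  (-1·δr/r)² = (-1×0.0246)² = 0.000605
δa_c/a_c = √(0.0352) = 0.188

0.188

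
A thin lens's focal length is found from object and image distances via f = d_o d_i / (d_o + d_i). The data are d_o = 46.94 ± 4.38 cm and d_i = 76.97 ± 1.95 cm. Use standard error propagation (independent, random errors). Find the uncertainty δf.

∂f/∂d_o = (d_i/(d_o+d_i))² = 0.386;  ∂f/∂d_i = (d_o/(d_o+d_i))² = 0.144
δf = √((∂f/∂d_o · δd_o)² + (∂f/∂d_i · δd_i)²) = √(2.86 + 0.0783) = 1.71 cm

1.71 cm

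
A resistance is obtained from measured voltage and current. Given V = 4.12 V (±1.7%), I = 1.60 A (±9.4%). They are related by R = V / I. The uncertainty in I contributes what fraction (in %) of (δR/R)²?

96.8%

(δR/R)² = (1·δV/V)² + (-1·δI/I)²
  V term: (1×0.0170)² = 0.000289
  I term: (-1×0.0940)² = 0.00884
Total = 0.00912. Share from I = 0.00884/0.00912 = 0.968.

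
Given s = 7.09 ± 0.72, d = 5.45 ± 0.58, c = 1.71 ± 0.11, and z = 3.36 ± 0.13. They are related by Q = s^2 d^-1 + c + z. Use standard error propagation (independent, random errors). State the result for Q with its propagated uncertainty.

14.3 ± 2.12

Let p = s^2·d^-1 = 9.22. δp/p = √((2·δs/s)² + (-1·δd/d)²) = √(0.0413 + 0.0113) = 0.229, so δp = 2.11.
Q = p + c + z: δQ = √(δp² + δc² + δz²) = √(4.47 + 0.0121 + 0.0169) = 2.12
Q = 14.3.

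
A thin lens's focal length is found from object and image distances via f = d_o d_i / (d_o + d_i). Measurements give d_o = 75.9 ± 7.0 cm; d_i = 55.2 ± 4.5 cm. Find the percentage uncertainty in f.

∂f/∂d_o = (d_i/(d_o+d_i))² = 0.177;  ∂f/∂d_i = (d_o/(d_o+d_i))² = 0.335
δf = √((∂f/∂d_o · δd_o)² + (∂f/∂d_i · δd_i)²) = √(1.54 + 2.27) = 1.95 cm
f = 32.0 cm, so δf/f = 1.95/32.0 = 0.0611.

6.11%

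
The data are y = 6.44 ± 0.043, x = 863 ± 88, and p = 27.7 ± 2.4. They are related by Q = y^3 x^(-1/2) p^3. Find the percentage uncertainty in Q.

Products/powers → add relative errors in quadrature, weighted by exponent:
  (3·δy/y)² = (3×0.00668)² = 0.000401;  (−½·δx/x)² = (-0.5×0.102)² = 0.00260;  (3·δp/p)² = (3×0.0866)² = 0.0676
δQ/Q = √(0.0706) = 0.266

26.6%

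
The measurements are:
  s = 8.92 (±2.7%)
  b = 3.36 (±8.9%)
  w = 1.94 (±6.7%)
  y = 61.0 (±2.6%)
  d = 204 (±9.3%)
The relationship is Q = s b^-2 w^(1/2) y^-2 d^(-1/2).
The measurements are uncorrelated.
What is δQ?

Since Q is a product/quotient, work with relative uncertainties:
  (1·δs/s)² = (1×0.0270)² = 0.000729;  (-2·δb/b)² = (-2×0.0890)² = 0.0317;  (½·δw/w)² = (0.5×0.0670)² = 0.00112;  (-2·δy/y)² = (-2×0.0260)² = 0.00270;  (−½·δd/d)² = (-0.5×0.0930)² = 0.00216
δQ/Q = √(0.0384) = 0.196
Q = 2.07e-05, so δQ = 0.196 × 2.07e-05 = 4.06e-06.

4.06e-06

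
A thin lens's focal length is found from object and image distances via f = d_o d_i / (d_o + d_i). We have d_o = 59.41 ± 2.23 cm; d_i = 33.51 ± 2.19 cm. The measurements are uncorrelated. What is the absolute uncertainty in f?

0.941 cm

∂f/∂d_o = (d_i/(d_o+d_i))² = 0.130;  ∂f/∂d_i = (d_o/(d_o+d_i))² = 0.409
δf = √((∂f/∂d_o · δd_o)² + (∂f/∂d_i · δd_i)²) = √(0.0841 + 0.801) = 0.941 cm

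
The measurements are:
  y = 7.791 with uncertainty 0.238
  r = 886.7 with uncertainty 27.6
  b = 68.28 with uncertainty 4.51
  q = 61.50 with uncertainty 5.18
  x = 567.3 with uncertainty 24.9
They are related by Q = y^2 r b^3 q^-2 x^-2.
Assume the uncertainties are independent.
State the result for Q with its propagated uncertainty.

14.08 ± 3.98

Products/powers → add relative errors in quadrature, weighted by exponent:
  (2·δy/y)² = (2×0.0305)² = 0.00373;  (1·δr/r)² = (1×0.0311)² = 0.000969;  (3·δb/b)² = (3×0.0661)² = 0.0393;  (-2·δq/q)² = (-2×0.0842)² = 0.0284;  (-2·δx/x)² = (-2×0.0439)² = 0.00771
δQ/Q = √(0.0801) = 0.283
Q = 14.08, so δQ = 0.283 × 14.08 = 3.98.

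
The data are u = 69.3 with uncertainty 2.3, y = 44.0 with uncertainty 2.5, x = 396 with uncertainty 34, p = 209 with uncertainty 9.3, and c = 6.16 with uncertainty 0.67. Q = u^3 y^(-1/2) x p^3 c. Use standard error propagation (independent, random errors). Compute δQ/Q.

0.219

Each factor contributes (exponent × relative error)² to (δQ/Q)²:
  (3·δu/u)² = (3×0.0332)² = 0.00991;  (−½·δy/y)² = (-0.5×0.0568)² = 0.000807;  (1·δx/x)² = (1×0.0859)² = 0.00737;  (3·δp/p)² = (3×0.0445)² = 0.0178;  (1·δc/c)² = (1×0.109)² = 0.0118
δQ/Q = √(0.0477) = 0.219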